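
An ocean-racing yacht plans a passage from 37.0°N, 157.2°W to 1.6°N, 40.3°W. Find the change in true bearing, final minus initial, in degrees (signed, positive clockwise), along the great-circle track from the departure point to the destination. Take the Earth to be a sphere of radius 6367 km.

Initial bearing θ₁ = atan2(sin Δλ cos φ₂, cos φ₁ sin φ₂ − sin φ₁ cos φ₂ cos Δλ) = 71.72°
Final bearing θ₂ = (initial bearing from the destination back to the start) + 180° = 130.66°
Δθ = θ₂ − θ₁ = +58.9°

+58.9°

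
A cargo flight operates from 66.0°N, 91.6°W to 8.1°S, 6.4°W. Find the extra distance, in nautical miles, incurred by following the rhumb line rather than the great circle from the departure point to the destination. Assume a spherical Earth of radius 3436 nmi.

194 nmi

Great circle: cos σ = sin φ₁ sin φ₂ + cos φ₁ cos φ₂ cos Δλ,  σ = 1.6660 rad → d_gc = 5724.3 nmi
Rhumb line: Δψ = -1.6904, q = Δφ/Δψ = 0.7651, d_rh = R√(Δφ²+q²Δλ²) = 5918.4 nmi
Excess = 5918.4 − 5724.3 = 194.1 ≈ 194 nmi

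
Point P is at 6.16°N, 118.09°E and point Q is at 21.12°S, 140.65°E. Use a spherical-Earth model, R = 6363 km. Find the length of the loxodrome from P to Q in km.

Rhumb course C = atan2(Δλ, Δψ) with Δψ = ln[tan(π/4+φ₂/2)/tan(π/4+φ₁/2)] = -0.4850, Δλ = +0.3937 → C = 140.93°
d = R·|Δφ| / |cos C| = 6363·0.47613 / 0.77635 = 3902 km

3902 km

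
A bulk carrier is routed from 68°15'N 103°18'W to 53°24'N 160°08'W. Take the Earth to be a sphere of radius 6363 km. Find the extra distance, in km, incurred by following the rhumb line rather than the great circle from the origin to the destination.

109 km

Great circle: cos σ = sin φ₁ sin φ₂ + cos φ₁ cos φ₂ cos Δλ,  σ = 0.5226 rad → d_gc = 3325.19 km
Rhumb line: Δψ = -0.5432, q = Δφ/Δψ = 0.4772, d_rh = R√(Δφ²+q²Δλ²) = 3433.70 km
Excess = 3433.70 − 3325.19 = 108.51 ≈ 109 km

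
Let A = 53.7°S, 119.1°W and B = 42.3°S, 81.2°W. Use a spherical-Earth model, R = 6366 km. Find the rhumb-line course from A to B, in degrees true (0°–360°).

Δψ = ln[tan(π/4+φ₂/2)/tan(π/4+φ₁/2)] = +0.2991
Δλ = +0.6615 rad (taken the short way round)
course = atan2(Δλ, Δψ) = 65.67°

65.7°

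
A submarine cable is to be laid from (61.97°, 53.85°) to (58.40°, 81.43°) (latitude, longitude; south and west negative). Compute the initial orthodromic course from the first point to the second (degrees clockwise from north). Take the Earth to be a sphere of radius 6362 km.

92.3°

N = sin Δλ·cos φ₂ = +0.2426;  D = cos φ₁ sin φ₂ − sin φ₁ cos φ₂ cos Δλ = -0.0097
initial course = atan2(N, D) = 92.29°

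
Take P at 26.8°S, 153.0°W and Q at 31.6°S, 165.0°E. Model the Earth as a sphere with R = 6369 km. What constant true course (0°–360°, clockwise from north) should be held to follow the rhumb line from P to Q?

262.5°

Δψ = ln[tan(π/4+φ₂/2)/tan(π/4+φ₁/2)] = -0.0960
Δλ = -0.7330 rad (taken the short way round)
course = atan2(Δλ, Δψ) = 262.54°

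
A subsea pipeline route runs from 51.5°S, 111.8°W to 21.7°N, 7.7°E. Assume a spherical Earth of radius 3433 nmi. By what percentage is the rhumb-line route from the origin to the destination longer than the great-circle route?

3.0%

Great circle: σ = 2.1824 rad → d_gc = Rσ = 7492.2 nmi
Rhumb: Δφ = +1.2776, Δλ = +2.0857, Δψ = +1.4402, q = Δφ/Δψ = 0.8871 → d_rh = R√(Δφ²+q²Δλ²) = 7718.8 nmi
Excess = (7718.8 − 7492.2) / 7492.2 = 226.6 / 7492.2 = 3.02% ≈ 3.0%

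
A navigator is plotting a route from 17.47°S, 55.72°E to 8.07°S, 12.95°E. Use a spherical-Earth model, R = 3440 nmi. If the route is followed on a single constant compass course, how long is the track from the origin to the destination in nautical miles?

2564 nmi

Rhumb course C = atan2(Δλ, Δψ) with Δψ = ln[tan(π/4+φ₂/2)/tan(π/4+φ₁/2)] = +0.1684, Δλ = -0.7465 → C = 282.71°
d = R·|Δφ| / |cos C| = 3440·0.16406 / 0.22010 = 2564 nmi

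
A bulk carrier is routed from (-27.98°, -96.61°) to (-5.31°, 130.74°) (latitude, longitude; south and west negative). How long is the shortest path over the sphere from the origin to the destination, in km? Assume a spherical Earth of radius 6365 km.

cos σ = sin φ₁ sin φ₂ + cos φ₁ cos φ₂ cos Δλ
      = sin(-27.98°)sin(-5.31°) + cos(-27.98°)cos(-5.31°)cos(-132.65°) = -0.5523
σ = 123.528° → d = Rσ = 6365·2.15596 = 13723 km

13723 km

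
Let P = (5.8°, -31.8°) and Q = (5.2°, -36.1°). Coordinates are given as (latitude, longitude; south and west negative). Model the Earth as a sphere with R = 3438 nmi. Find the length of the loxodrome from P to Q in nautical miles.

Δψ = ln[tan(π/4+φ₂/2)/tan(π/4+φ₁/2)] = -0.0105;  Δφ = -0.0105 rad,  Δλ = -0.0750 rad
q = Δφ/Δψ = 0.9954
d = R·√(Δφ² + q²Δλ²) = 3438·0.07543 = 259 nmi

259 nmi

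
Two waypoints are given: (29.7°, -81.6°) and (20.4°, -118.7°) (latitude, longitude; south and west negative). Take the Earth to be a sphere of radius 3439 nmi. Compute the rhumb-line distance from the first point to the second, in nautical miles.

Δψ = ln[tan(π/4+φ₂/2)/tan(π/4+φ₁/2)] = -0.1795;  Δφ = -0.1623 rad,  Δλ = -0.6475 rad
q = Δφ/Δψ = 0.9045
d = R·√(Δφ² + q²Δλ²) = 3439·0.60776 = 2090 nmi

2090 nmi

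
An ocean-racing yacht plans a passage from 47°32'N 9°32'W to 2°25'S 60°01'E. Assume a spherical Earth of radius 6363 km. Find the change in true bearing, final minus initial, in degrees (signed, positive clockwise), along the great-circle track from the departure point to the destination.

Initial bearing θ₁ = atan2(sin Δλ cos φ₂, cos φ₁ sin φ₂ − sin φ₁ cos φ₂ cos Δλ) = 106.99°
Final bearing θ₂ = (initial bearing from the destination back to the start) + 180° = 139.74°
Δθ = θ₂ − θ₁ = +32.8°

+32.8°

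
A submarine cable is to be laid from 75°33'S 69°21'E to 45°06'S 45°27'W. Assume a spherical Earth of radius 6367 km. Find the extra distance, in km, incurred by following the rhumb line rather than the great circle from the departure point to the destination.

854 km

Great circle: cos σ = sin φ₁ sin φ₂ + cos φ₁ cos φ₂ cos Δλ,  σ = 0.9121 rad → d_gc = 5807.6 km
Rhumb line: Δψ = +1.1815, q = Δφ/Δψ = 0.4498, d_rh = R√(Δφ²+q²Δλ²) = 6661.6 km
Excess = 6661.6 − 5807.6 = 854.0 ≈ 854 km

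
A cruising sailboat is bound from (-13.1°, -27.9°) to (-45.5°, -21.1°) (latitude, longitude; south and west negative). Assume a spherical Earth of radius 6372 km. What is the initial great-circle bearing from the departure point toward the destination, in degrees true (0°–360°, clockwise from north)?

θ = atan2( sin Δλ·cos φ₂ ,  cos φ₁ sin φ₂ − sin φ₁ cos φ₂ cos Δλ )
  = atan2(+0.0830, -0.5369) = 171.21°

171.2°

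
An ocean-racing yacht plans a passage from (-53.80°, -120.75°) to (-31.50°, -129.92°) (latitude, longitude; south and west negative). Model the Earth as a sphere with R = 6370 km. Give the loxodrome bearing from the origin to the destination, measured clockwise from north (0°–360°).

343.4°

Meridional parts: M(φ₁)=-1.1183, M(φ₂)=-0.5798 → ΔM = +0.5385;  Δλ = -0.1600 rad
tan C = Δλ / ΔM = -0.2972 → C = 343.45°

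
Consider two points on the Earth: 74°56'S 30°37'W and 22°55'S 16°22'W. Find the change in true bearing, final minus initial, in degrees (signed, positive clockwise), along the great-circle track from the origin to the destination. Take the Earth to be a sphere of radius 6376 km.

-12.0°

At departure: θ₁ = atan2(sin Δλ cos φ₂, cos φ₁ sin φ₂ − sin φ₁ cos φ₂ cos Δλ) = 16.59°
At arrival: θ₂ = atan2(sin Δλ cos φ₁, −cos φ₂ sin φ₁ + sin φ₂ cos φ₁ cos Δλ) = 4.62°
Δθ = θ₂ − θ₁ = -12.0°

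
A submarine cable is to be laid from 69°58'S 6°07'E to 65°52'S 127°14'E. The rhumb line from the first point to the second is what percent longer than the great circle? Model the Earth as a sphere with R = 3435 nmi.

19.1%

Great circle: σ = 0.6681 rad → d_gc = Rσ = 2294.9 nmi
Rhumb: Δφ = +0.0716, Δλ = +2.1139, Δψ = +0.1909, q = Δφ/Δψ = 0.3749 → d_rh = R√(Δφ²+q²Δλ²) = 2733.3 nmi
Excess = (2733.3 − 2294.9) / 2294.9 = 438.4 / 2294.9 = 19.10% ≈ 19.1%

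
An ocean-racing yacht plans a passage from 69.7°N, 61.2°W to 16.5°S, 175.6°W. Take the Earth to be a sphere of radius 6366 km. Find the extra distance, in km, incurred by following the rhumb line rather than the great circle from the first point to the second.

Great circle: cos σ = sin φ₁ sin φ₂ + cos φ₁ cos φ₂ cos Δλ,  σ = 1.9865 rad → d_gc = 12645.8 km
Rhumb line: Δψ = -2.0123, q = Δφ/Δψ = 0.7477, d_rh = R√(Δφ²+q²Δλ²) = 13492.2 km
Excess = 13492.2 − 12645.8 = 846.4 ≈ 846 km

846 km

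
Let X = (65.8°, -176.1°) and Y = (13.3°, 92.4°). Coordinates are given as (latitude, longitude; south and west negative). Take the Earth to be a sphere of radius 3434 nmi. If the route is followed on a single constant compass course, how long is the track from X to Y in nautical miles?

Δψ = ln[tan(π/4+φ₂/2)/tan(π/4+φ₁/2)] = -1.3058;  Δφ = -0.9163 rad,  Δλ = -1.5970 rad
q = Δφ/Δψ = 0.7017
d = R·√(Δφ² + q²Δλ²) = 3434·1.44758 = 4971 nmi

4971 nmi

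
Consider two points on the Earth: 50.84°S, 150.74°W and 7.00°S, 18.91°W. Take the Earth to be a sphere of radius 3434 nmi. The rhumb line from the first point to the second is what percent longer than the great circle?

9.4%

Great circle: σ = 1.9002 rad → d_gc = Rσ = 6525.4 nmi
Rhumb: Δφ = +0.7652, Δλ = +2.3009, Δψ = +0.9112, q = Δφ/Δψ = 0.8397 → d_rh = R√(Δφ²+q²Δλ²) = 7136.0 nmi
Excess = (7136.0 − 6525.4) / 6525.4 = 610.6 / 6525.4 = 9.36% ≈ 9.4%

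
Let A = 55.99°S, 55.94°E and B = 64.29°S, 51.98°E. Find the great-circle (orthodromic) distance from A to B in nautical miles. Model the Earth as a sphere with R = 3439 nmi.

Haversine: a = sin²(Δφ/2)+cos φ₁ cos φ₂ sin²(Δλ/2) = 0.00553;  σ = 2·atan2(√a,√(1−a))
σ = 8.527° → d = Rσ = 3439·0.14882 = 512 nmi

512 nmi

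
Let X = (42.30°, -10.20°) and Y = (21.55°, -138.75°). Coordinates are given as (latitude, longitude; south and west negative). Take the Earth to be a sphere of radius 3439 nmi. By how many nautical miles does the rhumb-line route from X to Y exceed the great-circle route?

573 nmi

Great circle: cos σ = sin φ₁ sin φ₂ + cos φ₁ cos φ₂ cos Δλ,  σ = 1.7533 rad → d_gc = 6029.7 nmi
Rhumb line: Δψ = -0.4309, q = Δφ/Δψ = 0.8404, d_rh = R√(Δφ²+q²Δλ²) = 6603.1 nmi
Excess = 6603.1 − 6029.7 = 573.4 ≈ 573 nmi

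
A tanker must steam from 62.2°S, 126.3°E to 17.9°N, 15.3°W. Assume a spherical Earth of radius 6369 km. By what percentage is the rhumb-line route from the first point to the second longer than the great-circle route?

9.6%

Great circle: σ = 2.2391 rad → d_gc = Rσ = 14261.1 km
Rhumb: Δφ = +1.3980, Δλ = -2.4714, Δψ = +1.7141, q = Δφ/Δψ = 0.8156 → d_rh = R√(Δφ²+q²Δλ²) = 15623.4 km
Excess = (15623.4 − 14261.1) / 14261.1 = 1362.3 / 14261.1 = 9.553% ≈ 9.6%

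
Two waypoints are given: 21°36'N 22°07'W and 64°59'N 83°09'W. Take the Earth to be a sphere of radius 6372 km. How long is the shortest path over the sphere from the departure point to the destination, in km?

Haversine: a = sin²(Δφ/2)+cos φ₁ cos φ₂ sin²(Δλ/2) = 0.23800;  σ = 2·atan2(√a,√(1−a))
σ = 58.398° → d = Rσ = 6372·1.01925 = 6495 km

6495 km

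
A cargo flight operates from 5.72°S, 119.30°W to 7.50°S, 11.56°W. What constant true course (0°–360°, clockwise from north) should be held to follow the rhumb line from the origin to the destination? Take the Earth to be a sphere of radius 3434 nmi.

Δψ = ln[tan(π/4+φ₂/2)/tan(π/4+φ₁/2)] = -0.0313
Δλ = +1.8804 rad (taken the short way round)
course = atan2(Δλ, Δψ) = 90.95°

91.0°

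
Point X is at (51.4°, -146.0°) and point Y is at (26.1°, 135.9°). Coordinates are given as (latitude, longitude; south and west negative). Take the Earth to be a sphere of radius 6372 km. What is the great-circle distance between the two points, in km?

Haversine: a = sin²(Δφ/2)+cos φ₁ cos φ₂ sin²(Δλ/2) = 0.27033;  σ = 2·atan2(√a,√(1−a))
σ = 62.655° → d = Rσ = 6372·1.09353 = 6968 km

6968 km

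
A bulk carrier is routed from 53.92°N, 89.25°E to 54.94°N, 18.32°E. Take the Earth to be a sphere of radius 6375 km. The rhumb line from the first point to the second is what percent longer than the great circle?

Great circle: σ = 0.6887 rad → d_gc = Rσ = 4390.4 km
Rhumb: Δφ = +0.0178, Δλ = -1.2380, Δψ = +0.0306, q = Δφ/Δψ = 0.5817 → d_rh = R√(Δφ²+q²Δλ²) = 4591.9 km
Excess = (4591.9 − 4390.4) / 4390.4 = 201.5 / 4390.4 = 4.59% ≈ 4.6%

4.6%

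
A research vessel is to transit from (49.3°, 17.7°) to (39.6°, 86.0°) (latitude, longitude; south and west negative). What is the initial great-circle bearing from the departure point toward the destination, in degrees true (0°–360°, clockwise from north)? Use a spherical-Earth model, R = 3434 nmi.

N = sin Δλ·cos φ₂ = +0.7159;  D = cos φ₁ sin φ₂ − sin φ₁ cos φ₂ cos Δλ = +0.1997
initial course = atan2(N, D) = 74.42°

74.4°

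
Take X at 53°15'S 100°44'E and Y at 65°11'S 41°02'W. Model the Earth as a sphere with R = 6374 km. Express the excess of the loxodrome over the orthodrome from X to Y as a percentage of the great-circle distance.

Great circle: σ = 1.0122 rad → d_gc = Rσ = 6451.7 km
Rhumb: Δφ = -0.2083, Δλ = -2.4743, Δψ = -0.4119, q = Δφ/Δψ = 0.5056 → d_rh = R√(Δφ²+q²Δλ²) = 8083.5 km
Excess = (8083.5 − 6451.7) / 6451.7 = 1631.8 / 6451.7 = 25.29% ≈ 25.3%

25.3%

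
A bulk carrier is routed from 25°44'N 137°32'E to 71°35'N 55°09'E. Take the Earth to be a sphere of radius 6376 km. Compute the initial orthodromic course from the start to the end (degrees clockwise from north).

339.5°

N = sin Δλ·cos φ₂ = -0.3131;  D = cos φ₁ sin φ₂ − sin φ₁ cos φ₂ cos Δλ = +0.8365
initial course = atan2(N, D) = 339.48°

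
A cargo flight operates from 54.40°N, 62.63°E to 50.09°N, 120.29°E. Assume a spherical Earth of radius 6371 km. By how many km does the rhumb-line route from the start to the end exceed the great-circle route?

107 km

Great circle: cos σ = sin φ₁ sin φ₂ + cos φ₁ cos φ₂ cos Δλ,  σ = 0.6033 rad → d_gc = 3843.5 km
Rhumb line: Δψ = -0.1230, q = Δφ/Δψ = 0.6117, d_rh = R√(Δφ²+q²Δλ²) = 3950.8 km
Excess = 3950.8 − 3843.5 = 107.3 ≈ 107 km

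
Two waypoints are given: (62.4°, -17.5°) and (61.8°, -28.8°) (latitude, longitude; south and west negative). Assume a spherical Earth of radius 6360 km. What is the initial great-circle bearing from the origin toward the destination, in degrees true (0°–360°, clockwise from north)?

N = sin Δλ·cos φ₂ = -0.0926;  D = cos φ₁ sin φ₂ − sin φ₁ cos φ₂ cos Δλ = -0.0024
initial course = atan2(N, D) = 268.54°

268.5°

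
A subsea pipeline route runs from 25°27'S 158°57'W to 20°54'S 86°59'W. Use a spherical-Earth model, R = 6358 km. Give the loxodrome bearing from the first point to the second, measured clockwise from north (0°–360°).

Δψ = ln[tan(π/4+φ₂/2)/tan(π/4+φ₁/2)] = +0.0864
Δλ = +1.2561 rad (taken the short way round)
course = atan2(Δλ, Δψ) = 86.06°

86.1°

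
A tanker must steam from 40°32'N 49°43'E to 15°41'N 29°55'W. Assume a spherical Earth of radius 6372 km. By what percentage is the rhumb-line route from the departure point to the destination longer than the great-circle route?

Great circle: σ = 1.2584 rad → d_gc = Rσ = 8018.4 km
Rhumb: Δφ = -0.4337, Δλ = -1.3899, Δψ = -0.4979, q = Δφ/Δψ = 0.8711 → d_rh = R√(Δφ²+q²Δλ²) = 8194.6 km
Excess = (8194.6 − 8018.4) / 8018.4 = 176.2 / 8018.4 = 2.20% ≈ 2.2%

2.2%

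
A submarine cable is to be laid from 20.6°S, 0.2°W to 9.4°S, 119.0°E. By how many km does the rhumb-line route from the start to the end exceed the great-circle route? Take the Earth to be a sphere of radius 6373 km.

Great circle: cos σ = sin φ₁ sin φ₂ + cos φ₁ cos φ₂ cos Δλ,  σ = 1.9748 rad → d_gc = 12585.2 km
Rhumb line: Δψ = +0.2027, q = Δφ/Δψ = 0.9642, d_rh = R√(Δφ²+q²Δλ²) = 12844.0 km
Excess = 12844.0 − 12585.2 = 258.8 ≈ 259 km

259 km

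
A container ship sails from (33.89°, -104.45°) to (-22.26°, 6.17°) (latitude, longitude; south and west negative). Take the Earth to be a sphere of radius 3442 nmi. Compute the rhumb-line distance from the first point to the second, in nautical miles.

Rhumb course C = atan2(Δλ, Δψ) with Δψ = ln[tan(π/4+φ₂/2)/tan(π/4+φ₁/2)] = -1.0280, Δλ = +1.9307 → C = 118.03°
d = R·|Δφ| / |cos C| = 3442·0.98000 / 0.46999 = 7177 nmi

7177 nmi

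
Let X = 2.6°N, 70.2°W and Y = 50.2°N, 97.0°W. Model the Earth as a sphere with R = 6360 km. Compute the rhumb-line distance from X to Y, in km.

Δψ = ln[tan(π/4+φ₂/2)/tan(π/4+φ₁/2)] = +0.9707;  Δφ = +0.8308 rad,  Δλ = -0.4677 rad
q = Δφ/Δψ = 0.8558
d = R·√(Δφ² + q²Δλ²) = 6360·0.92219 = 5865 km

5865 km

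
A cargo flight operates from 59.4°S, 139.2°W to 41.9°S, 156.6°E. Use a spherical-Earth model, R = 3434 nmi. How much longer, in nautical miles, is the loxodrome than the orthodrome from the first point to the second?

86 nmi

Great circle: cos σ = sin φ₁ sin φ₂ + cos φ₁ cos φ₂ cos Δλ,  σ = 0.7381 rad → d_gc = 2534.7 nmi
Rhumb line: Δψ = +0.4894, q = Δφ/Δψ = 0.6241, d_rh = R√(Δφ²+q²Δλ²) = 2620.5 nmi
Excess = 2620.5 − 2534.7 = 85.8 ≈ 86 nmi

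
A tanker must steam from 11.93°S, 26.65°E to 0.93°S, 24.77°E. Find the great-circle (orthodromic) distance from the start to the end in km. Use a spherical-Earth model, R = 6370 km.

Haversine: a = sin²(Δφ/2)+cos φ₁ cos φ₂ sin²(Δλ/2) = 0.00945;  σ = 2·atan2(√a,√(1−a))
σ = 11.157° → d = Rσ = 6370·0.19473 = 1240 km

1240 km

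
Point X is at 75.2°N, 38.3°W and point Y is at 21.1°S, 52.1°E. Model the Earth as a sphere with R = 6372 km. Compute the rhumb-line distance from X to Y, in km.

12788 km

Rhumb course C = atan2(Δλ, Δψ) with Δψ = ln[tan(π/4+φ₂/2)/tan(π/4+φ₁/2)] = -2.4180, Δλ = +1.5778 → C = 146.88°
d = R·|Δφ| / |cos C| = 6372·1.68075 / 0.83749 = 12788 km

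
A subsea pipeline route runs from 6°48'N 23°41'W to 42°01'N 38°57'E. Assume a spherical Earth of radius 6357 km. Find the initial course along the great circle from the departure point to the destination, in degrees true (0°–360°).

46.6°

N = sin Δλ·cos φ₂ = +0.6598;  D = cos φ₁ sin φ₂ − sin φ₁ cos φ₂ cos Δλ = +0.6242
initial course = atan2(N, D) = 46.59°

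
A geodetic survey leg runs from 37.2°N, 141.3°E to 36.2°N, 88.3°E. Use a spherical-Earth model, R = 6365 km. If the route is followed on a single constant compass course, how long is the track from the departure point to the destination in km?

Δψ = ln[tan(π/4+φ₂/2)/tan(π/4+φ₁/2)] = -0.0218;  Δφ = -0.0175 rad,  Δλ = -0.9250 rad
q = Δφ/Δψ = 0.8018
d = R·√(Δφ² + q²Δλ²) = 6365·0.74185 = 4722 km

4722 km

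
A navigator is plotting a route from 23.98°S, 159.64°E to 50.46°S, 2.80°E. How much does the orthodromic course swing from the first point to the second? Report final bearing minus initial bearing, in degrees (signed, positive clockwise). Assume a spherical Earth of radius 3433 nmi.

Initial bearing θ₁ = atan2(sin Δλ cos φ₂, cos φ₁ sin φ₂ − sin φ₁ cos φ₂ cos Δλ) = 194.88°
Final bearing θ₂ = (initial bearing from the destination back to the start) + 180° = 338.38°
Δθ = θ₂ − θ₁ = +143.5°

+143.5°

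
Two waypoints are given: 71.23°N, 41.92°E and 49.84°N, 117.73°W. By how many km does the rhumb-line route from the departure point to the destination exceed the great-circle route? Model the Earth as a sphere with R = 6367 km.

2224 km

Great circle: cos σ = sin φ₁ sin φ₂ + cos φ₁ cos φ₂ cos Δλ,  σ = 1.0133 rad → d_gc = 6451.9 km
Rhumb line: Δψ = -0.7938, q = Δφ/Δψ = 0.4703, d_rh = R√(Δφ²+q²Δλ²) = 8676.0 km
Excess = 8676.0 − 6451.9 = 2224.1 ≈ 2224 km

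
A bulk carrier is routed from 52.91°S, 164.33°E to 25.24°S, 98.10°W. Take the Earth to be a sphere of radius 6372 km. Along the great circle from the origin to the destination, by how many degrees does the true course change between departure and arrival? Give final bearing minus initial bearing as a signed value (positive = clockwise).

At departure: θ₁ = atan2(sin Δλ cos φ₂, cos φ₁ sin φ₂ − sin φ₁ cos φ₂ cos Δλ) = 111.45°
At arrival: θ₂ = atan2(sin Δλ cos φ₁, −cos φ₂ sin φ₁ + sin φ₂ cos φ₁ cos Δλ) = 38.36°
Δθ = θ₂ − θ₁ = -73.1°

-73.1°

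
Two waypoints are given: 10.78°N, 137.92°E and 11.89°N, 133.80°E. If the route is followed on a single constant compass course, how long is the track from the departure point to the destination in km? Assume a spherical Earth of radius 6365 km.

465 km

Δψ = ln[tan(π/4+φ₂/2)/tan(π/4+φ₁/2)] = +0.0198;  Δφ = +0.0194 rad,  Δλ = -0.0719 rad
q = Δφ/Δψ = 0.9805
d = R·√(Δφ² + q²Δλ²) = 6365·0.07312 = 465 km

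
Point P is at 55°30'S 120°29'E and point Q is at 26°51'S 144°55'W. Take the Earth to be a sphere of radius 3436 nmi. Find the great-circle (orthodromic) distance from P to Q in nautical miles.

Haversine: a = sin²(Δφ/2)+cos φ₁ cos φ₂ sin²(Δλ/2) = 0.33415;  σ = 2·atan2(√a,√(1−a))
σ = 70.628° → d = Rσ = 3436·1.23270 = 4236 nmi

4236 nmi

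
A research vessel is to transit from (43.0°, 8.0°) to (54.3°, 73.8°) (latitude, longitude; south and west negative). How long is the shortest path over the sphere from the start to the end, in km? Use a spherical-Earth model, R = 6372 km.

4806 km

Haversine: a = sin²(Δφ/2)+cos φ₁ cos φ₂ sin²(Δλ/2) = 0.13561;  σ = 2·atan2(√a,√(1−a))
σ = 43.215° → d = Rσ = 6372·0.75425 = 4806 km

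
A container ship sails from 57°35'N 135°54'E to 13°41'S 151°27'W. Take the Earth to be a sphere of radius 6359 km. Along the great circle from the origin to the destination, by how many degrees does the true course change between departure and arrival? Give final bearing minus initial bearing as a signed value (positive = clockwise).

+37.4°

Initial bearing θ₁ = atan2(sin Δλ cos φ₂, cos φ₁ sin φ₂ − sin φ₁ cos φ₂ cos Δλ) = 111.82°
Final bearing θ₂ = (initial bearing from the destination back to the start) + 180° = 149.19°
Δθ = θ₂ − θ₁ = +37.4°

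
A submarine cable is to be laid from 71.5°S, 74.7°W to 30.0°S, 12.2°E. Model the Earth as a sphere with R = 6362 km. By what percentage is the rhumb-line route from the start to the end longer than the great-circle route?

6.7%

Great circle: σ = 1.0598 rad → d_gc = Rσ = 6742.6 km
Rhumb: Δφ = +0.7243, Δλ = +1.5167, Δψ = +1.2656, q = Δφ/Δψ = 0.5723 → d_rh = R√(Δφ²+q²Δλ²) = 7192.5 km
Excess = (7192.5 − 6742.6) / 6742.6 = 449.9 / 6742.6 = 6.67% ≈ 6.7%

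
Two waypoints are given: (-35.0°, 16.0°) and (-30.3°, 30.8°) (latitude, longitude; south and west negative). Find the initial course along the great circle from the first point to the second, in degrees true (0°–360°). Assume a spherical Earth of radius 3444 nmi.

73.5°

N = sin Δλ·cos φ₂ = +0.2206;  D = cos φ₁ sin φ₂ − sin φ₁ cos φ₂ cos Δλ = +0.0655
initial course = atan2(N, D) = 73.46°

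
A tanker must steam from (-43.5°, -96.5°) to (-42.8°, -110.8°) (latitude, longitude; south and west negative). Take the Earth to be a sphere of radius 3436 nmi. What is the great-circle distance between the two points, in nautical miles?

Haversine: a = sin²(Δφ/2)+cos φ₁ cos φ₂ sin²(Δλ/2) = 0.00828;  σ = 2·atan2(√a,√(1−a))
σ = 10.443° → d = Rσ = 3436·0.18227 = 626 nmi

626 nmi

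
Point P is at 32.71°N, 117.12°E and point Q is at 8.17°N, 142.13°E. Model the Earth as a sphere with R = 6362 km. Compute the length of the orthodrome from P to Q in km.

cos σ = sin φ₁ sin φ₂ + cos φ₁ cos φ₂ cos Δλ
      = sin(32.71°)sin(8.17°) + cos(32.71°)cos(8.17°)cos(25.01°) = 0.8316
σ = 33.739° → d = Rσ = 6362·0.58886 = 3746 km

3746 km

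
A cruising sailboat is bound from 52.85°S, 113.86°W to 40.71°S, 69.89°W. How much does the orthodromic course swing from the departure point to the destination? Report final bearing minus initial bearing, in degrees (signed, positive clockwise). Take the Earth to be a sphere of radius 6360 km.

-33.0°

Initial bearing θ₁ = atan2(sin Δλ cos φ₂, cos φ₁ sin φ₂ − sin φ₁ cos φ₂ cos Δλ) = 85.55°
Final bearing θ₂ = (initial bearing from the destination back to the start) + 180° = 52.59°
Δθ = θ₂ − θ₁ = -33.0°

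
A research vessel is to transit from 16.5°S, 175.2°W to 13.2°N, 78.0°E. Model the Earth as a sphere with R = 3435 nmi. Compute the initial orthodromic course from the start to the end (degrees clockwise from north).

278.5°

θ = atan2( sin Δλ·cos φ₂ ,  cos φ₁ sin φ₂ − sin φ₁ cos φ₂ cos Δλ )
  = atan2(-0.9320, +0.1390) = 278.48°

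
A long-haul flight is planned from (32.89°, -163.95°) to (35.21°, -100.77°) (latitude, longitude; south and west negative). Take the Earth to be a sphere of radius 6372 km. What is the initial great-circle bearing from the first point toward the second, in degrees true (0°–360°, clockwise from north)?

68.7°

N = sin Δλ·cos φ₂ = +0.7292;  D = cos φ₁ sin φ₂ − sin φ₁ cos φ₂ cos Δλ = +0.2840
initial course = atan2(N, D) = 68.72°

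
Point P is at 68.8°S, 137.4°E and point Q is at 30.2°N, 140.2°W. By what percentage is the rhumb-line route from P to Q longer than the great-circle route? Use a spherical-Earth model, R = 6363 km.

Great circle: σ = 2.0127 rad → d_gc = Rσ = 12806.7 km
Rhumb: Δφ = +1.7279, Δλ = +1.4382, Δψ = +2.2292, q = Δφ/Δψ = 0.7751 → d_rh = R√(Δφ²+q²Δλ²) = 13083.9 km
Excess = (13083.9 − 12806.7) / 12806.7 = 277.2 / 12806.7 = 2.16% ≈ 2.2%

2.2%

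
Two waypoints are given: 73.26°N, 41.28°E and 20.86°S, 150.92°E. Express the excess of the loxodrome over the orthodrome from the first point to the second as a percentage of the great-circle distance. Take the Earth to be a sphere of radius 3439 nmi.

Great circle: σ = 2.0169 rad → d_gc = Rσ = 6936.1 nmi
Rhumb: Δφ = -1.6427, Δλ = +1.9136, Δψ = -2.2888, q = Δφ/Δψ = 0.7177 → d_rh = R√(Δφ²+q²Δλ²) = 7363.5 nmi
Excess = (7363.5 − 6936.1) / 6936.1 = 427.4 / 6936.1 = 6.16% ≈ 6.2%

6.2%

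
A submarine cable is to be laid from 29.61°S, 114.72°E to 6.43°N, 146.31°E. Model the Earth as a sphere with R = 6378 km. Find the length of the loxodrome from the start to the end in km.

Δψ = ln[tan(π/4+φ₂/2)/tan(π/4+φ₁/2)] = +0.6539;  Δφ = +0.6290 rad,  Δλ = +0.5513 rad
q = Δφ/Δψ = 0.9619
d = R·√(Δφ² + q²Δλ²) = 6378·0.82276 = 5248 km

5248 km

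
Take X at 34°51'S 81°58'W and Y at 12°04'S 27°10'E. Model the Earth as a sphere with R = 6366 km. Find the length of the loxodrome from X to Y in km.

11309 km

Δψ = ln[tan(π/4+φ₂/2)/tan(π/4+φ₁/2)] = +0.4375;  Δφ = +0.3976 rad,  Δλ = +1.9047 rad
q = Δφ/Δψ = 0.9090
d = R·√(Δφ² + q²Δλ²) = 6366·1.77643 = 11309 km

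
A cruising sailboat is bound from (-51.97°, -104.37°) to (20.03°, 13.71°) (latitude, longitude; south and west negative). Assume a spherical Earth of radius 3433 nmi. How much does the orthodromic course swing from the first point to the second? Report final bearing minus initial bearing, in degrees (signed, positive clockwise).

Initial bearing θ₁ = atan2(sin Δλ cos φ₂, cos φ₁ sin φ₂ − sin φ₁ cos φ₂ cos Δλ) = 99.41°
Final bearing θ₂ = (initial bearing from the destination back to the start) + 180° = 40.31°
Δθ = θ₂ − θ₁ = -59.1°

-59.1°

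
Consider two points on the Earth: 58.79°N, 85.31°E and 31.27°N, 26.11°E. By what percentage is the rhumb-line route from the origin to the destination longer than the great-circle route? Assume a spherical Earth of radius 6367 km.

2.4%

Great circle: σ = 0.8356 rad → d_gc = Rσ = 5320.3 km
Rhumb: Δφ = -0.4803, Δλ = -1.0332, Δψ = -0.7004, q = Δφ/Δψ = 0.6858 → d_rh = R√(Δφ²+q²Δλ²) = 5450.2 km
Excess = (5450.2 − 5320.3) / 5320.3 = 129.9 / 5320.3 = 2.44% ≈ 2.4%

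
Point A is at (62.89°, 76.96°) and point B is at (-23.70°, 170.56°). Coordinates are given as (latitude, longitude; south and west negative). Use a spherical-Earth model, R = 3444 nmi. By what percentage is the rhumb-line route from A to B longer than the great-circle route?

2.6%

Great circle: σ = 1.9649 rad → d_gc = Rσ = 6767.1 nmi
Rhumb: Δφ = -1.5113, Δλ = +1.6336, Δψ = -1.8485, q = Δφ/Δψ = 0.8176 → d_rh = R√(Δφ²+q²Δλ²) = 6946.1 nmi
Excess = (6946.1 − 6767.1) / 6767.1 = 179.0 / 6767.1 = 2.645% ≈ 2.6%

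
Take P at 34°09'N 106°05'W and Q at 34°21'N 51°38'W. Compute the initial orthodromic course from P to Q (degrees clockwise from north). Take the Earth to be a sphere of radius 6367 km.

73.6°

θ = atan2( sin Δλ·cos φ₂ ,  cos φ₁ sin φ₂ − sin φ₁ cos φ₂ cos Δλ )
  = atan2(+0.6717, +0.1975) = 73.62°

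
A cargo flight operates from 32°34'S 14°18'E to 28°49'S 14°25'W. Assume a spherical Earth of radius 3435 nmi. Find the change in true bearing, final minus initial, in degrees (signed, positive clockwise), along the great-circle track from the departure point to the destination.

+14.9°

At departure: θ₁ = atan2(sin Δλ cos φ₂, cos φ₁ sin φ₂ − sin φ₁ cos φ₂ cos Δλ) = 271.01°
At arrival: θ₂ = atan2(sin Δλ cos φ₁, −cos φ₂ sin φ₁ + sin φ₂ cos φ₁ cos Δλ) = 285.90°
Δθ = θ₂ − θ₁ = +14.9°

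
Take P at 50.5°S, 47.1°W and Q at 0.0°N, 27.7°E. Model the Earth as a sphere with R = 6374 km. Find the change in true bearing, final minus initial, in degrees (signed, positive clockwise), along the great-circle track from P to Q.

-39.7°

Initial bearing θ₁ = atan2(sin Δλ cos φ₂, cos φ₁ sin φ₂ − sin φ₁ cos φ₂ cos Δλ) = 78.16°
Final bearing θ₂ = (initial bearing from the destination back to the start) + 180° = 38.50°
Δθ = θ₂ − θ₁ = -39.7°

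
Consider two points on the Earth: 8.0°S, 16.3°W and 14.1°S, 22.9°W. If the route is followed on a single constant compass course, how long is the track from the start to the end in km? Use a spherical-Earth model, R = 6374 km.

Rhumb course C = atan2(Δλ, Δψ) with Δψ = ln[tan(π/4+φ₂/2)/tan(π/4+φ₁/2)] = -0.1085, Δλ = -0.1152 → C = 226.71°
d = R·|Δφ| / |cos C| = 6374·0.10647 / 0.68575 = 990 km

990 km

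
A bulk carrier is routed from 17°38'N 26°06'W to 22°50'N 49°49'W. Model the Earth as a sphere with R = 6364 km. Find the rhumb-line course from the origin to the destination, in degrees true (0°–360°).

Meridional parts: M(φ₁)=+0.3127, M(φ₂)=+0.4095 → ΔM = +0.0968;  Δλ = -0.4139 rad
tan C = Δλ / ΔM = -4.2776 → C = 283.16°

283.2°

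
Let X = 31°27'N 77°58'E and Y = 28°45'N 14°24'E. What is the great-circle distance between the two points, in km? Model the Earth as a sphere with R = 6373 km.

cos σ = sin φ₁ sin φ₂ + cos φ₁ cos φ₂ cos Δλ
      = sin(31.45°)sin(28.75°) + cos(31.45°)cos(28.75°)cos(-63.57°) = 0.5839
σ = 54.274° → d = Rσ = 6373·0.94727 = 6037 km

6037 km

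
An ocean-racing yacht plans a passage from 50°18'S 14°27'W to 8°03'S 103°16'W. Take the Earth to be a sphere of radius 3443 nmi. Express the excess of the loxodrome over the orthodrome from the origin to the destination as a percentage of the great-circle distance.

3.2%

Great circle: σ = 1.4497 rad → d_gc = Rσ = 4991.3 nmi
Rhumb: Δφ = +0.7374, Δλ = -1.5501, Δψ = +0.8779, q = Δφ/Δψ = 0.8400 → d_rh = R√(Δφ²+q²Δλ²) = 5152.0 nmi
Excess = (5152.0 − 4991.3) / 4991.3 = 160.7 / 4991.3 = 3.22% ≈ 3.2%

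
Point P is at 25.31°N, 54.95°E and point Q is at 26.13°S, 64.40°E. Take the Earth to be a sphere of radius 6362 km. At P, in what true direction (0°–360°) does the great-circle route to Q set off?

N = sin Δλ·cos φ₂ = +0.1474;  D = cos φ₁ sin φ₂ − sin φ₁ cos φ₂ cos Δλ = -0.7767
initial course = atan2(N, D) = 169.25°

169.3°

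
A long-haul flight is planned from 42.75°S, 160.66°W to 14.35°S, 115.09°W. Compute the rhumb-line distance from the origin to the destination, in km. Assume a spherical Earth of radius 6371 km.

Δψ = ln[tan(π/4+φ₂/2)/tan(π/4+φ₁/2)] = +0.5738;  Δφ = +0.4957 rad,  Δλ = +0.7953 rad
q = Δφ/Δψ = 0.8639
d = R·√(Δφ² + q²Δλ²) = 6371·0.84722 = 5398 km

5398 km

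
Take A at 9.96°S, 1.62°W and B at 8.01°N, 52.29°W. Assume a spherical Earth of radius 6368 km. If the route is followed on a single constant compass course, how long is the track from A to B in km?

5953 km

Δψ = ln[tan(π/4+φ₂/2)/tan(π/4+φ₁/2)] = +0.3150;  Δφ = +0.3136 rad,  Δλ = -0.8844 rad
q = Δφ/Δψ = 0.9957
d = R·√(Δφ² + q²Δλ²) = 6368·0.93478 = 5953 km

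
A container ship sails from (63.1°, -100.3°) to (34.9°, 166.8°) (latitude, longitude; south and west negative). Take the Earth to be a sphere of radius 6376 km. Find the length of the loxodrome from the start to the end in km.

Δψ = ln[tan(π/4+φ₂/2)/tan(π/4+φ₁/2)] = -0.7799;  Δφ = -0.4922 rad,  Δλ = -1.6214 rad
q = Δφ/Δψ = 0.6311
d = R·√(Δφ² + q²Δλ²) = 6376·1.13543 = 7239 km

7239 km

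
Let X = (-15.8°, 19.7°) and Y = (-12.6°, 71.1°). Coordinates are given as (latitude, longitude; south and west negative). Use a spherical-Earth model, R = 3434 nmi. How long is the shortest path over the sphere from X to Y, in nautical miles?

2986 nmi

cos σ = sin φ₁ sin φ₂ + cos φ₁ cos φ₂ cos Δλ
      = sin(-15.80°)sin(-12.60°) + cos(-15.80°)cos(-12.60°)cos(51.40°) = 0.6452
σ = 49.816° → d = Rσ = 3434·0.86945 = 2986 nmi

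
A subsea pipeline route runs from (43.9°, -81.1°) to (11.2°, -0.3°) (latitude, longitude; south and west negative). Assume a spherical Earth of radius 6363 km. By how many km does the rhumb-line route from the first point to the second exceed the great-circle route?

Great circle: cos σ = sin φ₁ sin φ₂ + cos φ₁ cos φ₂ cos Δλ,  σ = 1.3205 rad → d_gc = 8402.3 km
Rhumb line: Δψ = -0.6577, q = Δφ/Δψ = 0.8677, d_rh = R√(Δφ²+q²Δλ²) = 8591.3 km
Excess = 8591.3 − 8402.3 = 189.0 ≈ 189 km

189 km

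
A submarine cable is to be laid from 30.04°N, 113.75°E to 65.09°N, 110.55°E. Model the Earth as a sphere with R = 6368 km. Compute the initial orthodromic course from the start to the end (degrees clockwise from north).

357.7°

N = sin Δλ·cos φ₂ = -0.0235;  D = cos φ₁ sin φ₂ − sin φ₁ cos φ₂ cos Δλ = +0.5746
initial course = atan2(N, D) = 357.66°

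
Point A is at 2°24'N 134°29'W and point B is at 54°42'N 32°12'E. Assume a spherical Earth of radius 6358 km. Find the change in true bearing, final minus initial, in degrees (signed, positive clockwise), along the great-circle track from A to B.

Initial bearing θ₁ = atan2(sin Δλ cos φ₂, cos φ₁ sin φ₂ − sin φ₁ cos φ₂ cos Δλ) = 9.01°
Final bearing θ₂ = (initial bearing from the destination back to the start) + 180° = 164.28°
Δθ = θ₂ − θ₁ = +155.3°

+155.3°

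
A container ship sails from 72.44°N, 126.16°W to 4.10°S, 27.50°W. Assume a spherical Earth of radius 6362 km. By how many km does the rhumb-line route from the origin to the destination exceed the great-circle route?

648 km

Great circle: cos σ = sin φ₁ sin φ₂ + cos φ₁ cos φ₂ cos Δλ,  σ = 1.6845 rad → d_gc = 10716.9 km
Rhumb line: Δψ = -1.9395, q = Δφ/Δψ = 0.6888, d_rh = R√(Δφ²+q²Δλ²) = 11365.1 km
Excess = 11365.1 − 10716.9 = 648.2 ≈ 648 km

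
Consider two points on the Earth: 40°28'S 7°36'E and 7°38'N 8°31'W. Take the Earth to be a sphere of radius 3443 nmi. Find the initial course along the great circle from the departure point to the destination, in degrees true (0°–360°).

N = sin Δλ·cos φ₂ = -0.2751;  D = cos φ₁ sin φ₂ − sin φ₁ cos φ₂ cos Δλ = +0.7190
initial course = atan2(N, D) = 339.06°

339.1°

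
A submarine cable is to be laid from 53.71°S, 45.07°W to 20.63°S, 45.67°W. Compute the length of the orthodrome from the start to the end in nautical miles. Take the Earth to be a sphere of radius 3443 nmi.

1988 nmi

Haversine: a = sin²(Δφ/2)+cos φ₁ cos φ₂ sin²(Δλ/2) = 0.08106;  σ = 2·atan2(√a,√(1−a))
σ = 33.083° → d = Rσ = 3443·0.57741 = 1988 nmi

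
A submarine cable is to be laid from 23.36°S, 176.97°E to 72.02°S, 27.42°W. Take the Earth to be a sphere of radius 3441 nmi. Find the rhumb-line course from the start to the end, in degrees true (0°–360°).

Meridional parts: M(φ₁)=-0.4195, M(φ₂)=-1.8439 → ΔM = -1.4244;  Δλ = +2.7159 rad
tan C = Δλ / ΔM = -1.9068 → C = 117.67°

117.7°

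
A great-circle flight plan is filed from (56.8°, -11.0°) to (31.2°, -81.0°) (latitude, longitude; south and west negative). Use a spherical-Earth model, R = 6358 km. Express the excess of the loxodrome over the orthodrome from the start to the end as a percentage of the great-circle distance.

Great circle: σ = 0.9352 rad → d_gc = Rσ = 5946.0 km
Rhumb: Δφ = -0.4468, Δλ = -1.2217, Δψ = -0.6366, q = Δφ/Δψ = 0.7018 → d_rh = R√(Δφ²+q²Δλ²) = 6147.3 km
Excess = (6147.3 − 5946.0) / 5946.0 = 201.3 / 5946.0 = 3.39% ≈ 3.4%

3.4%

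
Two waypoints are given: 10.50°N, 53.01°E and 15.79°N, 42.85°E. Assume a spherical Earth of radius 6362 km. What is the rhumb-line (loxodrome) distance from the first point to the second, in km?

1245 km

Rhumb course C = atan2(Δλ, Δψ) with Δψ = ln[tan(π/4+φ₂/2)/tan(π/4+φ₁/2)] = +0.0948, Δλ = -0.1773 → C = 298.14°
d = R·|Δφ| / |cos C| = 6362·0.09233 / 0.47166 = 1245 km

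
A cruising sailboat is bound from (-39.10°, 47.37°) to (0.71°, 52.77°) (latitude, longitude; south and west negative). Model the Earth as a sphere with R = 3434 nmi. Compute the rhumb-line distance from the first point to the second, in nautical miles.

2405 nmi

Rhumb course C = atan2(Δλ, Δψ) with Δψ = ln[tan(π/4+φ₂/2)/tan(π/4+φ₁/2)] = +0.7549, Δλ = +0.0942 → C = 7.12°
d = R·|Δφ| / |cos C| = 3434·0.69482 / 0.99230 = 2405 nmi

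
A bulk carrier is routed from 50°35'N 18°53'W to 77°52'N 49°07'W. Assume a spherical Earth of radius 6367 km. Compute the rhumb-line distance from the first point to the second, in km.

3305 km

Δψ = ln[tan(π/4+φ₂/2)/tan(π/4+φ₁/2)] = +1.2151;  Δφ = +0.4762 rad,  Δλ = -0.5277 rad
q = Δφ/Δψ = 0.3919
d = R·√(Δφ² + q²Δλ²) = 6367·0.51915 = 3305 km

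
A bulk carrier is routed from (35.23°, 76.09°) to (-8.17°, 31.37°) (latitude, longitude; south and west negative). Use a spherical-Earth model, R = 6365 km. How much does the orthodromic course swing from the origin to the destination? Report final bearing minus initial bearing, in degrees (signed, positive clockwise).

Initial bearing θ₁ = atan2(sin Δλ cos φ₂, cos φ₁ sin φ₂ − sin φ₁ cos φ₂ cos Δλ) = 233.16°
Final bearing θ₂ = (initial bearing from the destination back to the start) + 180° = 221.33°
Δθ = θ₂ − θ₁ = -11.8°

-11.8°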